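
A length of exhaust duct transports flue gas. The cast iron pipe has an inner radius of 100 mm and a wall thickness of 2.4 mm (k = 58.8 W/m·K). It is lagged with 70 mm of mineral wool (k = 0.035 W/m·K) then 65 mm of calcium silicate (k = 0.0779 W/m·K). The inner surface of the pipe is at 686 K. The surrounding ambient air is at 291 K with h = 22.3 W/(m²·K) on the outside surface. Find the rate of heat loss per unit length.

Per-layer cylindrical resistances, series-summed:
R_cast iron pipe wall = ln(102.4/100)/(2π×58.8×1) = 6.419×10^-5 K/W
R_mineral wool = ln(172.4/102.4)/(2π×0.035×1) = 2.369 K/W
R_calcium silicate = ln(237.4/172.4)/(2π×0.0779×1) = 0.6536 K/W
R_outer film = 1/(h_o·2πr_oL) = 1/(22.3×2π×0.2374×1) = 0.03006 K/W
R_total = 3.053 K/W
Q = ΔT/R_total = 395/3.053

q′ ≈ 129 W/m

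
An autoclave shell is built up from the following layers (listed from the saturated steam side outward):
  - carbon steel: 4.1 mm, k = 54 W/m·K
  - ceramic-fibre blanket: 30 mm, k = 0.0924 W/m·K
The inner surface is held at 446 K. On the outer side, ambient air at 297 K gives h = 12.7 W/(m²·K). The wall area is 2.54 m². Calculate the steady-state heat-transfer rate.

Thermal resistances in series:
R_carbon steel = L/(kA) = 0.0041/(54×2.54) = 2.989×10^-5 K/W
R_ceramic-fibre blanket = L/(kA) = 0.03/(0.0924×2.54) = 0.1278 K/W
R_outer film = 1/(h_o·A) = 1/(12.7×2.54) = 0.031 K/W
R_total = 0.1589 K/W
Q = ΔT / R_total = 149 / 0.1589

Q ≈ 938 W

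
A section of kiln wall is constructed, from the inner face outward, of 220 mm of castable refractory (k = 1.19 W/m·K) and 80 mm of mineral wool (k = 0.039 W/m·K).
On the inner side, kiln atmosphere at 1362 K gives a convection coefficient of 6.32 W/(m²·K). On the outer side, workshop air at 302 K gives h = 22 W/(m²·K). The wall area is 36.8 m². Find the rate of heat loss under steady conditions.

Q ≈ 16000 W

Series thermal resistances:
R_inner film = 1/(h_i·A) = 1/(6.32×36.8) = 0.0043 K/W
R_castable refractory = L/(kA) = 0.22/(1.19×36.8) = 0.005024 K/W
R_mineral wool = L/(kA) = 0.08/(0.039×36.8) = 0.05574 K/W
R_outer film = 1/(h_o·A) = 1/(22×36.8) = 0.001235 K/W
R_total = 0.0663 K/W
Q = ΔT / R_total = 1060 / 0.0663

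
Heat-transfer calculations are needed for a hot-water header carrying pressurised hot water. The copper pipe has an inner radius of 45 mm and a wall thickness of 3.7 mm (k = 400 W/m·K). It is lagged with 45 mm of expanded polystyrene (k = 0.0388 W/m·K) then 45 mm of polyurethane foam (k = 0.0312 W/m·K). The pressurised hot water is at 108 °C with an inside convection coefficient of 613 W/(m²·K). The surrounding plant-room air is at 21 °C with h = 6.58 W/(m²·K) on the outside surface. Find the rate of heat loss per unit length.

q′ ≈ 17.9 W/m

Radial resistances (cylindrical: R_cond = ln(r_o/r_i)/(2πkL), R_conv = 1/(h·2πrL)):
R_inner film = 1/(h_i·2πr₁L) = 1/(613×2π×0.045×1) = 0.00577 K/W
R_copper pipe wall = ln(48.7/45)/(2π×400×1) = 3.144×10^-5 K/W
R_expanded polystyrene = ln(93.7/48.7)/(2π×0.0388×1) = 2.684 K/W
R_polyurethane foam = ln(138.7/93.7)/(2π×0.0312×1) = 2.001 K/W
R_outer film = 1/(h_o·2πr_oL) = 1/(6.58×2π×0.1387×1) = 0.1744 K/W
R_total = 4.865 K/W
Q = ΔT/R_total = 87/4.865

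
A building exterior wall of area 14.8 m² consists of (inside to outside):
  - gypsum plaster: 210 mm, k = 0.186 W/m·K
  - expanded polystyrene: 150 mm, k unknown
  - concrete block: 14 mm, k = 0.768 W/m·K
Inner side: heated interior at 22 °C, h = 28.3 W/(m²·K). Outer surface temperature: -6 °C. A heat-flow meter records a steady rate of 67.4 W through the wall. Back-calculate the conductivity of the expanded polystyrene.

Using the resistance-network approach (series):
R_inner film = 1/(h_i·A) = 1/(28.3×14.8) = 0.002388 K/W
R_gypsum plaster = L/(kA) = 0.21/(0.186×14.8) = 0.07629 K/W
R_concrete block = L/(kA) = 0.014/(0.768×14.8) = 0.001232 K/W
Sum of known resistances R_other = 0.07991 K/W
Total R = ΔT/Q = 28/67.4 = 0.4154 K/W
R_expanded polystyrene = R_total − R_other = 0.3355 K/W
k = L/(R·A) = 0.15/(0.3355×14.8)

k ≈ 0.0302 W/(m·K)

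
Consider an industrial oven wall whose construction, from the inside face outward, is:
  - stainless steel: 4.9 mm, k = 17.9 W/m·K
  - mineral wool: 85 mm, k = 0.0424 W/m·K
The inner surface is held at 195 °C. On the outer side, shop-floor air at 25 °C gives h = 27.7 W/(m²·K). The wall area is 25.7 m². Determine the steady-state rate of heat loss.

Q ≈ 2140 W

Thermal resistances in series:
R_stainless steel = L/(kA) = 0.0049/(17.9×25.7) = 1.065×10^-5 K/W
R_mineral wool = L/(kA) = 0.085/(0.0424×25.7) = 0.078 K/W
R_outer film = 1/(h_o·A) = 1/(27.7×25.7) = 0.001405 K/W
R_total = 0.07942 K/W
Q = ΔT / R_total = 170 / 0.07942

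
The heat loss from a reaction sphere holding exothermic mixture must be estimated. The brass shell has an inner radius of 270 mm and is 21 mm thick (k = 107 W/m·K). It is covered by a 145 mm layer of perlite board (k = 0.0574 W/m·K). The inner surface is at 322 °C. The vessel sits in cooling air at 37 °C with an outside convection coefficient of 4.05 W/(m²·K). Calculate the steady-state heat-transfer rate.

Spherical conduction: R = (1/r_in − 1/r_out)/(4πk) per layer; series-sum.
R_brass shell = (1/0.27 − 1/0.291)/(4π×107) = 1.988×10^-4 K/W
R_perlite board = (1/0.291 − 1/0.436)/(4π×0.0574) = 1.584 K/W
R_outer film = 1/(h·4πr_o²) = 1/(4.05×4π×0.436²) = 0.1034 K/W
R_total = 1.688 K/W
Q = ΔT/R_total = 285/1.688

Q ≈ 169 W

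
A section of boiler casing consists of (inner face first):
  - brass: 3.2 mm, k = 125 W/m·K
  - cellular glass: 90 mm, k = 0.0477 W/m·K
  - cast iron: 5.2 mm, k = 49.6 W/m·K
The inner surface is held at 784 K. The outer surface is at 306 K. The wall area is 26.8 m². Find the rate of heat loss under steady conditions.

Q ≈ 6790 W

Treating each layer as a thermal resistance in series:
R_brass = L/(kA) = 0.0032/(125×26.8) = 9.552×10^-7 K/W
R_cellular glass = L/(kA) = 0.09/(0.0477×26.8) = 0.0704 K/W
R_cast iron = L/(kA) = 0.0052/(49.6×26.8) = 3.912×10^-6 K/W
R_total = 0.07041 K/W
Q = ΔT / R_total = 478 / 0.07041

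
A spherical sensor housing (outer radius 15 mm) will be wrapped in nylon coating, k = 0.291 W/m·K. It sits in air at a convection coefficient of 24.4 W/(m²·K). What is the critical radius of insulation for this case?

r_cr ≈ 23.9 mm

For a sphere r_cr = 2k/h = 2×0.291/24.4
r_cr = 23.9 mm; since the bare radius (15 mm) is below r_cr, adding a thin layer of insulation will *increase* heat loss.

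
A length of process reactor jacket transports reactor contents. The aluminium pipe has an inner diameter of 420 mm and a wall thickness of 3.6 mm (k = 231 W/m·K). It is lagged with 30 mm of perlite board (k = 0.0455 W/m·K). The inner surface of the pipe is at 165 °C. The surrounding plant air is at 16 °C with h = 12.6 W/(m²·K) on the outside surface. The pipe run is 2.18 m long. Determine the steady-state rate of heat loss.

For a radial system each layer contributes R = ln(r_out/r_in)/(2πkL); films add R = 1/(hA).
R_aluminium pipe wall = ln(213.6/210)/(2π×231×2.18) = 5.372×10^-6 K/W
R_perlite board = ln(243.6/213.6)/(2π×0.0455×2.18) = 0.2109 K/W
R_outer film = 1/(h_o·2πr_oL) = 1/(12.6×2π×0.2436×2.18) = 0.02379 K/W
R_total = 0.2347 K/W
Q = ΔT/R_total = 149/0.2347

Q ≈ 635 W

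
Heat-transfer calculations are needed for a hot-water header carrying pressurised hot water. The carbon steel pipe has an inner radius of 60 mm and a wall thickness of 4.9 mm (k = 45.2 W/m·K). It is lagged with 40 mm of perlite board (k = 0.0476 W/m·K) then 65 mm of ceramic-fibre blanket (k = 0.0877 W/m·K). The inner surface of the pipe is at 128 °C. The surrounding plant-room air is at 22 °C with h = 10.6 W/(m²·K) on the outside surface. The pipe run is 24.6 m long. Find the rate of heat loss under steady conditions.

Q ≈ 1010 W

For a radial system each layer contributes R = ln(r_out/r_in)/(2πkL); films add R = 1/(hA).
R_carbon steel pipe wall = ln(64.9/60)/(2π×45.2×24.6) = 1.124×10^-5 K/W
R_perlite board = ln(104.9/64.9)/(2π×0.0476×24.6) = 0.06526 K/W
R_ceramic-fibre blanket = ln(169.9/104.9)/(2π×0.0877×24.6) = 0.03557 K/W
R_outer film = 1/(h_o·2πr_oL) = 1/(10.6×2π×0.1699×24.6) = 0.003592 K/W
R_total = 0.1044 K/W
Q = ΔT/R_total = 106/0.1044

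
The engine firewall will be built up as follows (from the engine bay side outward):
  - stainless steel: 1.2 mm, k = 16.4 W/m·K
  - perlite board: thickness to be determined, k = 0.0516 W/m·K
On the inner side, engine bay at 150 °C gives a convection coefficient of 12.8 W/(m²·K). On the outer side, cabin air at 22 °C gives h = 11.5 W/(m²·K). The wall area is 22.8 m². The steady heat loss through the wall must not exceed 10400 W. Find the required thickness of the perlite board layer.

Thermal resistances in series:
R_inner film = 1/(h_i·A) = 1/(12.8×22.8) = 0.003427 K/W
R_stainless steel = L/(kA) = 0.0012/(16.4×22.8) = 3.209×10^-6 K/W
R_outer film = 1/(h_o·A) = 1/(11.5×22.8) = 0.003814 K/W
Sum of the known resistances R_other = 0.007244 K/W
Required total resistance R_tot = ΔT/Q_allow = 128/10400 = 0.01231 K/W
R_perlite board = R_tot − R_other = 0.005064 K/W
L = R·k·A = 0.005064×0.0516×22.8

L ≈ 5.96 mm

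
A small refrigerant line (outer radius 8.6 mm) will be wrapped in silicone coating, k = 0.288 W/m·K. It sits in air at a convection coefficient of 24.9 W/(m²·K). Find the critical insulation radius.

r_cr ≈ 11.6 mm

For a cylinder r_cr = k/h = 0.288/24.9
r_cr = 11.6 mm; since the bare radius (8.6 mm) is below r_cr, adding a thin layer of insulation will *increase* heat loss.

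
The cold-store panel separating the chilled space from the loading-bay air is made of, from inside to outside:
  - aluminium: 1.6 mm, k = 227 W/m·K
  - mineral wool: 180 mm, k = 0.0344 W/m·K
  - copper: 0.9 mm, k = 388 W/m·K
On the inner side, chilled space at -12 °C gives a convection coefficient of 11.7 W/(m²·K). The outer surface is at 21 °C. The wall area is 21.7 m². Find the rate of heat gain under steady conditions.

Model the wall as resistances in series:
R_inner film = 1/(h_i·A) = 1/(11.7×21.7) = 0.003939 K/W
R_aluminium = L/(kA) = 0.0016/(227×21.7) = 3.248×10^-7 K/W
R_mineral wool = L/(kA) = 0.18/(0.0344×21.7) = 0.2411 K/W
R_copper = L/(kA) = 0.0009/(388×21.7) = 1.069×10^-7 K/W
R_total = 0.2451 K/W
Q = ΔT / R_total = 33 / 0.2451

Q ≈ 135 W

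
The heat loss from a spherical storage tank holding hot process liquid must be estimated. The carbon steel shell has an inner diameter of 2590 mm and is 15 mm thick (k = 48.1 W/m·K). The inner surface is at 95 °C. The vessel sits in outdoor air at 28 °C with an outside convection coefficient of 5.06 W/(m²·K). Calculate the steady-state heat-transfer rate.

Q ≈ 7300 W

Spherical conduction: R = (1/r_in − 1/r_out)/(4πk) per layer; series-sum.
R_carbon steel shell = (1/1.295 − 1/1.31)/(4π×48.1) = 1.463×10^-5 K/W
R_outer film = 1/(h·4πr_o²) = 1/(5.06×4π×1.31²) = 0.009164 K/W
R_total = 0.009179 K/W
Q = ΔT/R_total = 67/0.009179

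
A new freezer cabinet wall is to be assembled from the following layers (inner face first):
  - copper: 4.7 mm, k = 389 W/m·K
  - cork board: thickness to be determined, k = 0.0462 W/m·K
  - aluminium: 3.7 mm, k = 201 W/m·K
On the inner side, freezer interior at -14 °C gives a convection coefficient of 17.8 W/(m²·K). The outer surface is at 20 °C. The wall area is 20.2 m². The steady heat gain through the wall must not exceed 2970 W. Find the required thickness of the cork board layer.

L ≈ 8.09 mm

Treating each layer as a thermal resistance in series:
R_inner film = 1/(h_i·A) = 1/(17.8×20.2) = 0.002781 K/W
R_copper = L/(kA) = 0.0047/(389×20.2) = 5.981×10^-7 K/W
R_aluminium = L/(kA) = 0.0037/(201×20.2) = 9.113×10^-7 K/W
Sum of the known resistances R_other = 0.002783 K/W
Required total resistance R_tot = ΔT/Q_allow = 34/2970 = 0.01145 K/W
R_cork board = R_tot − R_other = 0.008665 K/W
L = R·k·A = 0.008665×0.0462×20.2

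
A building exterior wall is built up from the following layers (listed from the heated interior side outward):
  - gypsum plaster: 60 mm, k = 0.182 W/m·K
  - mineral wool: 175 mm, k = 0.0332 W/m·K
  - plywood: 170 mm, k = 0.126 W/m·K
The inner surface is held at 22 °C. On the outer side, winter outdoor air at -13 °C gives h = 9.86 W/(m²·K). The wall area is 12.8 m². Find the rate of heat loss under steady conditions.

Treating each layer as a thermal resistance in series:
R_gypsum plaster = L/(kA) = 0.06/(0.182×12.8) = 0.02576 K/W
R_mineral wool = L/(kA) = 0.175/(0.0332×12.8) = 0.4118 K/W
R_plywood = L/(kA) = 0.17/(0.126×12.8) = 0.1054 K/W
R_outer film = 1/(h_o·A) = 1/(9.86×12.8) = 0.007923 K/W
R_total = 0.5509 K/W
Q = ΔT / R_total = 35 / 0.5509

Q ≈ 63.5 W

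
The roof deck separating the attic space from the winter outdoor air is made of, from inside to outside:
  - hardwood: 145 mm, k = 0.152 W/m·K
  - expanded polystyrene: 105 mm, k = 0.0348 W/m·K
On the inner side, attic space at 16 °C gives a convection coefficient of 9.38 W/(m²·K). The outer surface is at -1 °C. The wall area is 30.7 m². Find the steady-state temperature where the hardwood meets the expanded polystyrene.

Thermal resistances in series:
R_inner film = 1/(h_i·A) = 1/(9.38×30.7) = 0.003473 K/W
R_hardwood = L/(kA) = 0.145/(0.152×30.7) = 0.03107 K/W
R_expanded polystyrene = L/(kA) = 0.105/(0.0348×30.7) = 0.09828 K/W
R_total = 0.1328 K/W;  Q = ΔT/R_total = 17/0.1328 = 128 W
T_interface = T_inner − Q·ΣR(inner→interface) = 16 − 128×0.03455

T ≈ 11.6 °C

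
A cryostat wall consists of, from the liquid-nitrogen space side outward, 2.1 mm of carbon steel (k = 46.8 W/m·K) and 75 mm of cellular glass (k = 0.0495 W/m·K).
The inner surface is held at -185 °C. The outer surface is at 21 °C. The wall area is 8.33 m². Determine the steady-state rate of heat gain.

Thermal resistances in series:
R_carbon steel = L/(kA) = 0.0021/(46.8×8.33) = 5.387×10^-6 K/W
R_cellular glass = L/(kA) = 0.075/(0.0495×8.33) = 0.1819 K/W
R_total = 0.1819 K/W
Q = ΔT / R_total = 206 / 0.1819

Q ≈ 1130 W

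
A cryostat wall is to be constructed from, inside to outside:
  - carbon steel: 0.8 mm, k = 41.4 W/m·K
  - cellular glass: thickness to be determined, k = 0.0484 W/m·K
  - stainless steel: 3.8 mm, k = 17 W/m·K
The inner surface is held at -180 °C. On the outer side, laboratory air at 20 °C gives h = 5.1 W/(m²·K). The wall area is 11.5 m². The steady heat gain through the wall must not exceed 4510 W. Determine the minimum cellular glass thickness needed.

L ≈ 15.2 mm

Model the wall as resistances in series:
R_carbon steel = L/(kA) = 0.0008/(41.4×11.5) = 1.68×10^-6 K/W
R_stainless steel = L/(kA) = 0.0038/(17×11.5) = 1.944×10^-5 K/W
R_outer film = 1/(h_o·A) = 1/(5.1×11.5) = 0.01705 K/W
Sum of the known resistances R_other = 0.01707 K/W
Required total resistance R_tot = ΔT/Q_allow = 200/4510 = 0.04435 K/W
R_cellular glass = R_tot − R_other = 0.02727 K/W
L = R·k·A = 0.02727×0.0484×11.5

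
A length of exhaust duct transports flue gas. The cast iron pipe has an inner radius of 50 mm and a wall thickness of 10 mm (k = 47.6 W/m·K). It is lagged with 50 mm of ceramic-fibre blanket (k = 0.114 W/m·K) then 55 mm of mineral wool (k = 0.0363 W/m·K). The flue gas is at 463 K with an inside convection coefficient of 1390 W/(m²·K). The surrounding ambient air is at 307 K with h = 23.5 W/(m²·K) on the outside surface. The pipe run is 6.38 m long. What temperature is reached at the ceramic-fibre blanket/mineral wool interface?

Radial resistances (cylindrical: R_cond = ln(r_o/r_i)/(2πkL), R_conv = 1/(h·2πrL)):
R_inner film = 1/(h_i·2πr₁L) = 1/(1390×2π×0.05×6.38) = 3.589×10^-4 K/W
R_cast iron pipe wall = ln(60/50)/(2π×47.6×6.38) = 9.555×10^-5 K/W
R_ceramic-fibre blanket = ln(110/60)/(2π×0.114×6.38) = 0.1326 K/W
R_mineral wool = ln(165/110)/(2π×0.0363×6.38) = 0.2786 K/W
R_outer film = 1/(h_o·2πr_oL) = 1/(23.5×2π×0.165×6.38) = 0.006434 K/W
R_total = 0.4182 K/W
Q = ΔT/R_total = 156/0.4182
Q = 373 W
T_interface = T_inner − Q·ΣR(inner→interface) = 463 − 373×0.1331

T ≈ 413 K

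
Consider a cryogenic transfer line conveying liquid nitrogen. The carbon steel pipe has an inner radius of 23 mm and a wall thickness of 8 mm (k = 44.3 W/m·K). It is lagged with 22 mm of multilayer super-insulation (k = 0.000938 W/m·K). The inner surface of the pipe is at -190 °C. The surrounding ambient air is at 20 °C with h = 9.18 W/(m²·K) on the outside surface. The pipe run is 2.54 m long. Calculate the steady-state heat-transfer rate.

Q ≈ 5.84 W

Treating each annulus and film as a series resistance:
R_carbon steel pipe wall = ln(31/23)/(2π×44.3×2.54) = 4.222×10^-4 K/W
R_multilayer super-insulation = ln(53/31)/(2π×0.000938×2.54) = 35.83 K/W
R_outer film = 1/(h_o·2πr_oL) = 1/(9.18×2π×0.053×2.54) = 0.1288 K/W
R_total = 35.95 K/W
Q = ΔT/R_total = 210/35.95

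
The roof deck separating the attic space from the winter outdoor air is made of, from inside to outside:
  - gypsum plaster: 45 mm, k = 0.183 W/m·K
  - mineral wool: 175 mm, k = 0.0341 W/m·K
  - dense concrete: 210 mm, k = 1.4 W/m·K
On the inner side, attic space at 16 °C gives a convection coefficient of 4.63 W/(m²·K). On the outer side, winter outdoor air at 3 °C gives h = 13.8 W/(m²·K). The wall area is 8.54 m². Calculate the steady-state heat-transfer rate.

Series thermal resistances:
R_inner film = 1/(h_i·A) = 1/(4.63×8.54) = 0.02529 K/W
R_gypsum plaster = L/(kA) = 0.045/(0.183×8.54) = 0.02879 K/W
R_mineral wool = L/(kA) = 0.175/(0.0341×8.54) = 0.6009 K/W
R_dense concrete = L/(kA) = 0.21/(1.4×8.54) = 0.01756 K/W
R_outer film = 1/(h_o·A) = 1/(13.8×8.54) = 0.008485 K/W
R_total = 0.6811 K/W
Q = ΔT / R_total = 13 / 0.6811

Q ≈ 19.1 W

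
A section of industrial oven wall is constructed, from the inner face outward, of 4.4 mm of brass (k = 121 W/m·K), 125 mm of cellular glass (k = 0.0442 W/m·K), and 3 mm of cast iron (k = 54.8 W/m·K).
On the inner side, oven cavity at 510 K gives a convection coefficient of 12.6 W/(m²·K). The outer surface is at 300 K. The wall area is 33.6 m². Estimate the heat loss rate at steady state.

Treating each layer as a thermal resistance in series:
R_inner film = 1/(h_i·A) = 1/(12.6×33.6) = 0.002362 K/W
R_brass = L/(kA) = 0.0044/(121×33.6) = 1.082×10^-6 K/W
R_cellular glass = L/(kA) = 0.125/(0.0442×33.6) = 0.08417 K/W
R_cast iron = L/(kA) = 0.003/(54.8×33.6) = 1.629×10^-6 K/W
R_total = 0.08653 K/W
Q = ΔT / R_total = 210 / 0.08653

Q ≈ 2430 W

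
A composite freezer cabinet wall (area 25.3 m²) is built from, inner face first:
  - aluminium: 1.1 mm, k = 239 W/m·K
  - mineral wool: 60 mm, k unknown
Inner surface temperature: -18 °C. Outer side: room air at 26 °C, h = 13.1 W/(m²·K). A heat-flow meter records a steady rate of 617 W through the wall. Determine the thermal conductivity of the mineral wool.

k ≈ 0.0347 W/(m·K)

Thermal resistances in series:
R_aluminium = L/(kA) = 0.0011/(239×25.3) = 1.819×10^-7 K/W
R_outer film = 1/(h_o·A) = 1/(13.1×25.3) = 0.003017 K/W
Sum of known resistances R_other = 0.003017 K/W
Total R = ΔT/Q = 44/617 = 0.07131 K/W
R_mineral wool = R_total − R_other = 0.0683 K/W
k = L/(R·A) = 0.06/(0.0683×25.3)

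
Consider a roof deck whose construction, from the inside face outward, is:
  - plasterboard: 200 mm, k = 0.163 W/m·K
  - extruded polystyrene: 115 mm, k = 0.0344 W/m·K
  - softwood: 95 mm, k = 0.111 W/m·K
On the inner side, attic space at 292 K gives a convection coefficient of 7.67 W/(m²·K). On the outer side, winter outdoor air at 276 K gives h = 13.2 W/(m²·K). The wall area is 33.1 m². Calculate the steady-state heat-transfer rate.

Using the resistance-network approach (series):
R_inner film = 1/(h_i·A) = 1/(7.67×33.1) = 0.003939 K/W
R_plasterboard = L/(kA) = 0.2/(0.163×33.1) = 0.03707 K/W
R_extruded polystyrene = L/(kA) = 0.115/(0.0344×33.1) = 0.101 K/W
R_softwood = L/(kA) = 0.095/(0.111×33.1) = 0.02586 K/W
R_outer film = 1/(h_o·A) = 1/(13.2×33.1) = 0.002289 K/W
R_total = 0.1702 K/W
Q = ΔT / R_total = 16 / 0.1702

Q ≈ 94 W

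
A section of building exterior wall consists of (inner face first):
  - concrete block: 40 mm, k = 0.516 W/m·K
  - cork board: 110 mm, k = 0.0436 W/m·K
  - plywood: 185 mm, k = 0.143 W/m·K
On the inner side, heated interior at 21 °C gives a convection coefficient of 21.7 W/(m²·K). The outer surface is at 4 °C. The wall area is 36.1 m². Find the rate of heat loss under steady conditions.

Q ≈ 156 W

Series thermal resistances:
R_inner film = 1/(h_i·A) = 1/(21.7×36.1) = 0.001277 K/W
R_concrete block = L/(kA) = 0.04/(0.516×36.1) = 0.002147 K/W
R_cork board = L/(kA) = 0.11/(0.0436×36.1) = 0.06989 K/W
R_plywood = L/(kA) = 0.185/(0.143×36.1) = 0.03584 K/W
R_total = 0.1091 K/W
Q = ΔT / R_total = 17 / 0.1091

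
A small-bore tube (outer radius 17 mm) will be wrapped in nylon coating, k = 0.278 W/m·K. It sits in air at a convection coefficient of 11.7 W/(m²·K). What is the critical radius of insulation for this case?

r_cr ≈ 23.8 mm

For a cylinder r_cr = k/h = 0.278/11.7
r_cr = 23.8 mm; since the bare radius (17 mm) is below r_cr, adding a thin layer of insulation will *increase* heat loss.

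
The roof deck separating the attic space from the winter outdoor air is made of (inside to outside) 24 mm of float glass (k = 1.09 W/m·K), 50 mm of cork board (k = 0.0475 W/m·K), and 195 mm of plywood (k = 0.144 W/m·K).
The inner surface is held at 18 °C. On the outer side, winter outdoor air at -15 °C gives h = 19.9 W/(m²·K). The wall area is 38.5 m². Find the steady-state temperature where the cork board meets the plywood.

T ≈ 3.69 °C

Model the wall as resistances in series:
R_float glass = L/(kA) = 0.024/(1.09×38.5) = 5.719×10^-4 K/W
R_cork board = L/(kA) = 0.05/(0.0475×38.5) = 0.02734 K/W
R_plywood = L/(kA) = 0.195/(0.144×38.5) = 0.03517 K/W
R_outer film = 1/(h_o·A) = 1/(19.9×38.5) = 0.001305 K/W
R_total = 0.06439 K/W;  Q = ΔT/R_total = 33/0.06439 = 512.5 W
T_interface = T_inner − Q·ΣR(inner→interface) = 18 − 512×0.02791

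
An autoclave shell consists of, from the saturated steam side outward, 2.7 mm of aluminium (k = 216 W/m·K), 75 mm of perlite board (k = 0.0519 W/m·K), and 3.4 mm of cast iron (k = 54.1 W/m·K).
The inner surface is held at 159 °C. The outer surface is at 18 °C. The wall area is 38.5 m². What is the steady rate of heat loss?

Q ≈ 3760 W

Series thermal resistances:
R_aluminium = L/(kA) = 0.0027/(216×38.5) = 3.247×10^-7 K/W
R_perlite board = L/(kA) = 0.075/(0.0519×38.5) = 0.03753 K/W
R_cast iron = L/(kA) = 0.0034/(54.1×38.5) = 1.632×10^-6 K/W
R_total = 0.03754 K/W
Q = ΔT / R_total = 141 / 0.03754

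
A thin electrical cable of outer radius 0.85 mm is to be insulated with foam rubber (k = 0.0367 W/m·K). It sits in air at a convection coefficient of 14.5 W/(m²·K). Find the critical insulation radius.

For a cylinder r_cr = k/h = 0.0367/14.5
r_cr = 2.53 mm; since the bare radius (0.85 mm) is below r_cr, adding a thin layer of insulation will *increase* heat loss.

r_cr ≈ 2.53 mm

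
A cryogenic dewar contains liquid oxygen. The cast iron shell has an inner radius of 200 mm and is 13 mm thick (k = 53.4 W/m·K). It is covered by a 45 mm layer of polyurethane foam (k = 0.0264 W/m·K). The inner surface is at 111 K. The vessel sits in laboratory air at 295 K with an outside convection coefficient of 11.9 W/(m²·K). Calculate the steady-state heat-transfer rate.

Spherical conduction: R = (1/r_in − 1/r_out)/(4πk) per layer; series-sum.
R_cast iron shell = (1/0.2 − 1/0.213)/(4π×53.4) = 4.548×10^-4 K/W
R_polyurethane foam = (1/0.213 − 1/0.258)/(4π×0.0264) = 2.468 K/W
R_outer film = 1/(h·4πr_o²) = 1/(11.9×4π×0.258²) = 0.1005 K/W
R_total = 2.569 K/W
Q = ΔT/R_total = 184/2.569

Q ≈ 71.6 W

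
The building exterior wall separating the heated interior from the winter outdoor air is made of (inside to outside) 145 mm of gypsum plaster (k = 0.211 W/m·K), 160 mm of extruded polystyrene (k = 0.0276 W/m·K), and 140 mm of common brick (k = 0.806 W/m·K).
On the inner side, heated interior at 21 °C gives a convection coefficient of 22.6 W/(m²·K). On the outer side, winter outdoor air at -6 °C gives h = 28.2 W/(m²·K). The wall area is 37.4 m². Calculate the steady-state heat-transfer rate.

Q ≈ 150 W

Thermal resistances in series:
R_inner film = 1/(h_i·A) = 1/(22.6×37.4) = 0.001183 K/W
R_gypsum plaster = L/(kA) = 0.145/(0.211×37.4) = 0.01837 K/W
R_extruded polystyrene = L/(kA) = 0.16/(0.0276×37.4) = 0.155 K/W
R_common brick = L/(kA) = 0.14/(0.806×37.4) = 0.004644 K/W
R_outer film = 1/(h_o·A) = 1/(28.2×37.4) = 9.482×10^-4 K/W
R_total = 0.1802 K/W
Q = ΔT / R_total = 27 / 0.1802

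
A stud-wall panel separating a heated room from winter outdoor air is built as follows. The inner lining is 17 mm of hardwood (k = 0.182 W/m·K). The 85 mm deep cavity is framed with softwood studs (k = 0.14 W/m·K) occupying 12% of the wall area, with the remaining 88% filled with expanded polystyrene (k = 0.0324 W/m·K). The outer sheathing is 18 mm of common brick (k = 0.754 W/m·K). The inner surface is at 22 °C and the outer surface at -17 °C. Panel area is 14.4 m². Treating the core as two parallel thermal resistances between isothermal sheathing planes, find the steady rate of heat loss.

Q ≈ 282 W

Sheathing layers in series; stud and cavity paths in parallel between them.
R_inner = 0.017/(0.182×14.4) = 0.006487 K/W
R_stud  = 0.085/(0.14×0.12×14.4) = 0.3514 K/W
R_cav   = 0.085/(0.0324×0.88×14.4) = 0.207 K/W
1/R_core = 1/R_stud + 1/R_cav → R_core = 0.1303 K/W
R_outer = 0.018/(0.754×14.4) = 0.001658 K/W
R_total = 0.1384 K/W
Q = ΔT/R_total = 39/0.1384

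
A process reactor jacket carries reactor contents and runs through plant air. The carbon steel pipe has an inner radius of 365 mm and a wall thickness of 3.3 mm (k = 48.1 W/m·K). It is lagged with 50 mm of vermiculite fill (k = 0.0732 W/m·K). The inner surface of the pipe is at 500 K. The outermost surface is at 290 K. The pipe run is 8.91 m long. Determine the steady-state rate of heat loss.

Q ≈ 6760 W

For a radial system each layer contributes R = ln(r_out/r_in)/(2πkL); films add R = 1/(hA).
R_carbon steel pipe wall = ln(368.3/365)/(2π×48.1×8.91) = 3.342×10^-6 K/W
R_vermiculite fill = ln(418.3/368.3)/(2π×0.0732×8.91) = 0.03106 K/W
R_total = 0.03107 K/W
Q = ΔT/R_total = 210/0.03107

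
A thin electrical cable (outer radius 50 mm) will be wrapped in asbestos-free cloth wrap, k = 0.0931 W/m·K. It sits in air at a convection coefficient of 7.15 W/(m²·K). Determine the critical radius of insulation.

r_cr ≈ 13 mm

For a cylinder r_cr = k/h = 0.0931/7.15
r_cr = 13 mm; since the bare radius (50 mm) is above r_cr, any added insulation will reduce heat loss.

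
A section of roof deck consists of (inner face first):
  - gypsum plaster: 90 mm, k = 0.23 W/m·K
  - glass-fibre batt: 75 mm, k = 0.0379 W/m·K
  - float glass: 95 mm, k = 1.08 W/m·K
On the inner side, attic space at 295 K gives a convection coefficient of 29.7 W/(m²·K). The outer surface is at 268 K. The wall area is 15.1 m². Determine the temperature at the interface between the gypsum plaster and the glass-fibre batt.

T ≈ 290 K

Using the resistance-network approach (series):
R_inner film = 1/(h_i·A) = 1/(29.7×15.1) = 0.00223 K/W
R_gypsum plaster = L/(kA) = 0.09/(0.23×15.1) = 0.02591 K/W
R_glass-fibre batt = L/(kA) = 0.075/(0.0379×15.1) = 0.1311 K/W
R_float glass = L/(kA) = 0.095/(1.08×15.1) = 0.005825 K/W
R_total = 0.165 K/W;  Q = ΔT/R_total = 27/0.165 = 163.6 W
T_interface = T_inner − Q·ΣR(inner→interface) = 295 − 164×0.02814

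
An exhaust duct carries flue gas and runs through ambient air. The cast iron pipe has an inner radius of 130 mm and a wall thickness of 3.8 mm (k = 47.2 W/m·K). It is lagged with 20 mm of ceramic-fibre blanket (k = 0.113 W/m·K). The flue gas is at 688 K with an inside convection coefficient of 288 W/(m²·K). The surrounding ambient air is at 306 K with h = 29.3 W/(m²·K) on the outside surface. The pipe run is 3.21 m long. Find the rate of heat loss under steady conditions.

Q ≈ 5200 W

Radial resistances (cylindrical: R_cond = ln(r_o/r_i)/(2πkL), R_conv = 1/(h·2πrL)):
R_inner film = 1/(h_i·2πr₁L) = 1/(288×2π×0.13×3.21) = 0.001324 K/W
R_cast iron pipe wall = ln(133.8/130)/(2π×47.2×3.21) = 3.027×10^-5 K/W
R_ceramic-fibre blanket = ln(153.8/133.8)/(2π×0.113×3.21) = 0.06112 K/W
R_outer film = 1/(h_o·2πr_oL) = 1/(29.3×2π×0.1538×3.21) = 0.011 K/W
R_total = 0.07348 K/W
Q = ΔT/R_total = 382/0.07348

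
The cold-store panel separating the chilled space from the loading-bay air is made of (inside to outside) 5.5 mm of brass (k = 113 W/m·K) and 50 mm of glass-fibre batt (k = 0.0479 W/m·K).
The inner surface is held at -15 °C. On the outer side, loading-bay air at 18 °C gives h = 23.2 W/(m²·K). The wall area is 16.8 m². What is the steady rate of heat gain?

Thermal resistances in series:
R_brass = L/(kA) = 0.0055/(113×16.8) = 2.897×10^-6 K/W
R_glass-fibre batt = L/(kA) = 0.05/(0.0479×16.8) = 0.06213 K/W
R_outer film = 1/(h_o·A) = 1/(23.2×16.8) = 0.002566 K/W
R_total = 0.0647 K/W
Q = ΔT / R_total = 33 / 0.0647

Q ≈ 510 W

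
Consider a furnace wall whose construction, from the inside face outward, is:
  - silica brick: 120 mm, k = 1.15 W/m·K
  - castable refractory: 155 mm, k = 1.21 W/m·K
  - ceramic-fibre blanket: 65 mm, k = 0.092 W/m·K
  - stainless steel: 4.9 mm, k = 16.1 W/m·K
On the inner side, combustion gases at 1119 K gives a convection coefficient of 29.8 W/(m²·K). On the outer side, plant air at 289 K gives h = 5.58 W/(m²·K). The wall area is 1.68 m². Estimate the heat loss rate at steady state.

Q ≈ 1210 W

Model the wall as resistances in series:
R_inner film = 1/(h_i·A) = 1/(29.8×1.68) = 0.01997 K/W
R_silica brick = L/(kA) = 0.12/(1.15×1.68) = 0.06211 K/W
R_castable refractory = L/(kA) = 0.155/(1.21×1.68) = 0.07625 K/W
R_ceramic-fibre blanket = L/(kA) = 0.065/(0.092×1.68) = 0.4205 K/W
R_stainless steel = L/(kA) = 0.0049/(16.1×1.68) = 1.812×10^-4 K/W
R_outer film = 1/(h_o·A) = 1/(5.58×1.68) = 0.1067 K/W
R_total = 0.6857 K/W
Q = ΔT / R_total = 830 / 0.6857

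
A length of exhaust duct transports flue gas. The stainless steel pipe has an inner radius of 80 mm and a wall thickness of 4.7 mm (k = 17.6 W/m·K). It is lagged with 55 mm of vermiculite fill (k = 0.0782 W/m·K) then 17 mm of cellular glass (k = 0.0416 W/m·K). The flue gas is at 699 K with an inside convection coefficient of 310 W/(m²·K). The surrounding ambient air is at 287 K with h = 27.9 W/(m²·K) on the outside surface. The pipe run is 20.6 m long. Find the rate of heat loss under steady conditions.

Q ≈ 5650 W

Per-layer cylindrical resistances, series-summed:
R_inner film = 1/(h_i·2πr₁L) = 1/(310×2π×0.08×20.6) = 3.115×10^-4 K/W
R_stainless steel pipe wall = ln(84.7/80)/(2π×17.6×20.6) = 2.506×10^-5 K/W
R_vermiculite fill = ln(139.7/84.7)/(2π×0.0782×20.6) = 0.04944 K/W
R_cellular glass = ln(156.7/139.7)/(2π×0.0416×20.6) = 0.02133 K/W
R_outer film = 1/(h_o·2πr_oL) = 1/(27.9×2π×0.1567×20.6) = 0.001767 K/W
R_total = 0.07287 K/W
Q = ΔT/R_total = 412/0.07287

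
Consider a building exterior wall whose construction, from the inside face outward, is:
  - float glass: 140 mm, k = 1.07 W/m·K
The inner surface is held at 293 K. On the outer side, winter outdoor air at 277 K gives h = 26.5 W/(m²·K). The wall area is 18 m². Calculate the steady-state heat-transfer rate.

Q ≈ 1710 W

Using the resistance-network approach (series):
R_float glass = L/(kA) = 0.14/(1.07×18) = 0.007269 K/W
R_outer film = 1/(h_o·A) = 1/(26.5×18) = 0.002096 K/W
R_total = 0.009365 K/W
Q = ΔT / R_total = 16 / 0.009365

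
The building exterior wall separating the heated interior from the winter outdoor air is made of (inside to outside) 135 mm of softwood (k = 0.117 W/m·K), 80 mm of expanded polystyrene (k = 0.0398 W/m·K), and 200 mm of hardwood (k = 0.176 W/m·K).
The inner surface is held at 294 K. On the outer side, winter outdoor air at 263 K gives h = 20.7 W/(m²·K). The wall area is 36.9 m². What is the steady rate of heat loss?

Q ≈ 263 W

Model the wall as resistances in series:
R_softwood = L/(kA) = 0.135/(0.117×36.9) = 0.03127 K/W
R_expanded polystyrene = L/(kA) = 0.08/(0.0398×36.9) = 0.05447 K/W
R_hardwood = L/(kA) = 0.2/(0.176×36.9) = 0.0308 K/W
R_outer film = 1/(h_o·A) = 1/(20.7×36.9) = 0.001309 K/W
R_total = 0.1178 K/W
Q = ΔT / R_total = 31 / 0.1178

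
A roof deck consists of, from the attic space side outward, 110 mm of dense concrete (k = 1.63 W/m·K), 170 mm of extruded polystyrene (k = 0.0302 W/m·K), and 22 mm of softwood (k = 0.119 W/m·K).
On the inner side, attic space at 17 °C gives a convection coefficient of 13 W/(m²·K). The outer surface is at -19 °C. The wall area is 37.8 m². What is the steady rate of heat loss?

Series thermal resistances:
R_inner film = 1/(h_i·A) = 1/(13×37.8) = 0.002035 K/W
R_dense concrete = L/(kA) = 0.11/(1.63×37.8) = 0.001785 K/W
R_extruded polystyrene = L/(kA) = 0.17/(0.0302×37.8) = 0.1489 K/W
R_softwood = L/(kA) = 0.022/(0.119×37.8) = 0.004891 K/W
R_total = 0.1576 K/W
Q = ΔT / R_total = 36 / 0.1576

Q ≈ 228 W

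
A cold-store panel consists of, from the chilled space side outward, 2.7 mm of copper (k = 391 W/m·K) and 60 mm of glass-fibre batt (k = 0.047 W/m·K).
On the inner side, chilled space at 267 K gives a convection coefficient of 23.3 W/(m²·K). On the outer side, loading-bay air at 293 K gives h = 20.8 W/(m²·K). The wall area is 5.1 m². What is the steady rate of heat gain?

Q ≈ 97 W

Series thermal resistances:
R_inner film = 1/(h_i·A) = 1/(23.3×5.1) = 0.008415 K/W
R_copper = L/(kA) = 0.0027/(391×5.1) = 1.354×10^-6 K/W
R_glass-fibre batt = L/(kA) = 0.06/(0.047×5.1) = 0.2503 K/W
R_outer film = 1/(h_o·A) = 1/(20.8×5.1) = 0.009427 K/W
R_total = 0.2682 K/W
Q = ΔT / R_total = 26 / 0.2682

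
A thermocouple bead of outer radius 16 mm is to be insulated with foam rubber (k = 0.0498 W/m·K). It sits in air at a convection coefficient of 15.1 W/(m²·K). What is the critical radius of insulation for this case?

r_cr ≈ 6.6 mm

For a sphere r_cr = 2k/h = 2×0.0498/15.1
r_cr = 6.6 mm; since the bare radius (16 mm) is above r_cr, any added insulation will reduce heat loss.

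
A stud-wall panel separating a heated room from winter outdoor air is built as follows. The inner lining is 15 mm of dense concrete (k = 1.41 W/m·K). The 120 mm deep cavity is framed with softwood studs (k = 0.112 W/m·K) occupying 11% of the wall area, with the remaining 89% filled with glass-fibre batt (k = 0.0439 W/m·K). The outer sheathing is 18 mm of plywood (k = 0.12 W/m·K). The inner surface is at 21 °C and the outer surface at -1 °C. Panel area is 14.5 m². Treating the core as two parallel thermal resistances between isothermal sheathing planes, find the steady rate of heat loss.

Q ≈ 128 W

Sheathing layers in series; stud and cavity paths in parallel between them.
R_inner = 0.015/(1.41×14.5) = 7.337×10^-4 K/W
R_stud  = 0.12/(0.112×0.11×14.5) = 0.6717 K/W
R_cav   = 0.12/(0.0439×0.89×14.5) = 0.2118 K/W
1/R_core = 1/R_stud + 1/R_cav → R_core = 0.161 K/W
R_outer = 0.018/(0.12×14.5) = 0.01034 K/W
R_total = 0.1721 K/W
Q = ΔT/R_total = 22/0.1721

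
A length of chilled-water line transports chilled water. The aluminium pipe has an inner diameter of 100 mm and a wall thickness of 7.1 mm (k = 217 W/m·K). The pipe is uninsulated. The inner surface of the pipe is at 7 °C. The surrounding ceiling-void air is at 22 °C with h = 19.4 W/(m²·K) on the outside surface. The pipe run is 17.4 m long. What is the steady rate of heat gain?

Cylindrical conduction, so R = ln(r₂/r₁)/(2πkL) per layer, in series:
R_aluminium pipe wall = ln(57.1/50)/(2π×217×17.4) = 5.597×10^-6 K/W
R_outer film = 1/(h_o·2πr_oL) = 1/(19.4×2π×0.0571×17.4) = 0.008257 K/W
R_total = 0.008263 K/W
Q = ΔT/R_total = 15/0.008263

Q ≈ 1820 W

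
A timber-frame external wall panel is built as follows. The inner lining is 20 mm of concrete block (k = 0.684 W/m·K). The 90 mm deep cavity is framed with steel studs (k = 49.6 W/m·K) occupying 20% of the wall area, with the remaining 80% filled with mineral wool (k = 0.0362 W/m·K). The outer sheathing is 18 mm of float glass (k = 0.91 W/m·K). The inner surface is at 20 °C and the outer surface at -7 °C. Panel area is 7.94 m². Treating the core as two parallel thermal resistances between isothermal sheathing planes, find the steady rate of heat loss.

Q ≈ 3690 W

Sheathing layers in series; stud and cavity paths in parallel between them.
R_inner = 0.02/(0.684×7.94) = 0.003683 K/W
R_stud  = 0.09/(49.6×0.2×7.94) = 0.001143 K/W
R_cav   = 0.09/(0.0362×0.8×7.94) = 0.3914 K/W
1/R_core = 1/R_stud + 1/R_cav → R_core = 0.001139 K/W
R_outer = 0.018/(0.91×7.94) = 0.002491 K/W
R_total = 0.007313 K/W
Q = ΔT/R_total = 27/0.007313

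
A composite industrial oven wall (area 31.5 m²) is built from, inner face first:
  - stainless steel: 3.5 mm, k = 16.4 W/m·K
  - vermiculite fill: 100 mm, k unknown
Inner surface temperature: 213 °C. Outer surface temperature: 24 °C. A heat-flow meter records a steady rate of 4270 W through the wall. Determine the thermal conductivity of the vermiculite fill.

Using the resistance-network approach (series):
R_stainless steel = L/(kA) = 0.0035/(16.4×31.5) = 6.775×10^-6 K/W
Sum of known resistances R_other = 6.775×10^-6 K/W
Total R = ΔT/Q = 189/4270 = 0.04426 K/W
R_vermiculite fill = R_total − R_other = 0.04426 K/W
k = L/(R·A) = 0.1/(0.04426×31.5)

k ≈ 0.0717 W/(m·K)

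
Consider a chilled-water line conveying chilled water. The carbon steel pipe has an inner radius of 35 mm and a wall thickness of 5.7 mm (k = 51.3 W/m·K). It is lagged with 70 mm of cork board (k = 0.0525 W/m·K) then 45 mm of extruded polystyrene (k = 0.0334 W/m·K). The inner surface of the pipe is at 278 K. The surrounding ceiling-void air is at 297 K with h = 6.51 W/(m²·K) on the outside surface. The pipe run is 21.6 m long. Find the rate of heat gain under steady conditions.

Per-layer cylindrical resistances, series-summed:
R_carbon steel pipe wall = ln(40.7/35)/(2π×51.3×21.6) = 2.167×10^-5 K/W
R_cork board = ln(110.7/40.7)/(2π×0.0525×21.6) = 0.1404 K/W
R_extruded polystyrene = ln(155.7/110.7)/(2π×0.0334×21.6) = 0.07525 K/W
R_outer film = 1/(h_o·2πr_oL) = 1/(6.51×2π×0.1557×21.6) = 0.007269 K/W
R_total = 0.223 K/W
Q = ΔT/R_total = 19/0.223

Q ≈ 85.2 W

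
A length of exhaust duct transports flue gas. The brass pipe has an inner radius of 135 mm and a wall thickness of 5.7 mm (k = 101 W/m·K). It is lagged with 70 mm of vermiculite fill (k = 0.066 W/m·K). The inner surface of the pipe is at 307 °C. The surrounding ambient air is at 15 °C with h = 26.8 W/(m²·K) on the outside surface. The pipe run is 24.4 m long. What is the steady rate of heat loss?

Cylindrical conduction, so R = ln(r₂/r₁)/(2πkL) per layer, in series:
R_brass pipe wall = ln(140.7/135)/(2π×101×24.4) = 2.671×10^-6 K/W
R_vermiculite fill = ln(210.7/140.7)/(2π×0.066×24.4) = 0.03991 K/W
R_outer film = 1/(h_o·2πr_oL) = 1/(26.8×2π×0.2107×24.4) = 0.001155 K/W
R_total = 0.04107 K/W
Q = ΔT/R_total = 292/0.04107

Q ≈ 7110 W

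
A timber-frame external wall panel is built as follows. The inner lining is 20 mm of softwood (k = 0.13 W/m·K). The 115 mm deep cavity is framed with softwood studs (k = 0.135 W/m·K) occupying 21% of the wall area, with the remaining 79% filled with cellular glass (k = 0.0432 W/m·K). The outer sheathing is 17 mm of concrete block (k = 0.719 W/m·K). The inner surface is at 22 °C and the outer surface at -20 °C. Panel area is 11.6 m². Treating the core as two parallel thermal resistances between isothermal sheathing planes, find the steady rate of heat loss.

Sheathing layers in series; stud and cavity paths in parallel between them.
R_inner = 0.02/(0.13×11.6) = 0.01326 K/W
R_stud  = 0.115/(0.135×0.21×11.6) = 0.3497 K/W
R_cav   = 0.115/(0.0432×0.79×11.6) = 0.2905 K/W
1/R_core = 1/R_stud + 1/R_cav → R_core = 0.1587 K/W
R_outer = 0.017/(0.719×11.6) = 0.002038 K/W
R_total = 0.174 K/W
Q = ΔT/R_total = 42/0.174

Q ≈ 241 W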